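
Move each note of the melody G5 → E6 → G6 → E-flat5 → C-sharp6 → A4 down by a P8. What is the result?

G5 to G4
E6 to E5
G6 to G5
Eb5 to Eb4
C#6 to C#5
A4 to A3

G4 E5 G5 Eb4 C#5 A3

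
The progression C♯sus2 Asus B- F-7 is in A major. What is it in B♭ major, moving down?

Dsus2 Bbsus C- Gb-7

A major down to B♭ major is a major seventh; each chord root moves by that interval while the quality stays the same.
C♯sus2: root C♯ down a major seventh → D, giving Dsus2.
Asus: root A down a major seventh → Bb, giving Bbsus.
B-: root B down a major seventh → C, giving C-.
F-7: root F down a major seventh → Gb, giving Gb-7.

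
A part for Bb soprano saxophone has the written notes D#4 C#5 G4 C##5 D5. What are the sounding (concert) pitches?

C#4 B4 F4 B#4 C5

Written C4 on the Bb soprano saxophone sounds as Bb3, a major second lower; apply that shift to every note.
D#4 → C#4
C#5 → B4
G4 → F4
C##5 → B#4
D5 → C5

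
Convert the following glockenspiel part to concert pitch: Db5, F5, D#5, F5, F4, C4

Db7 F7 D#7 F7 F6 C6

Written C4 on the glockenspiel sounds as C6, a perfect fifteenth higher; apply that shift to every note.
Db5 becomes Db7
F5 becomes F7
D#5 becomes D#7
F5 becomes F7
F4 becomes F6
C4 becomes C6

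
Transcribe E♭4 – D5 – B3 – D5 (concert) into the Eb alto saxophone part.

C5 B5 G#4 B5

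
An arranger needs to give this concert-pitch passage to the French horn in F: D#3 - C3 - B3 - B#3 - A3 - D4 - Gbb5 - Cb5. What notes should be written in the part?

The French horn in F sounds a perfect fifth below written, so the written part must be a perfect fifth above concert — transpose each note up.
D#3 becomes A#3
C3 becomes G3
B3 becomes F#4
B#3 becomes F##4
A3 becomes E4
D4 becomes A4
Gbb5 becomes Dbb6
Cb5 becomes Gb5

A#3 G3 F#4 F##4 E4 A4 Dbb6 Gb5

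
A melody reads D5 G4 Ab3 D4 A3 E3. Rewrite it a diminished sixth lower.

D5 -> F##4
G4 -> B#3
Ab3 -> C#3
D4 -> F##3
A3 -> C##3
E3 -> G##2

F##4 B#3 C#3 F##3 C##3 G##2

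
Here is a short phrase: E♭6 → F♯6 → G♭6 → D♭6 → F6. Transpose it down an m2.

D6 E#6 F6 C6 E6

Eb6 becomes D6
F#6 becomes E#6
Gb6 becomes F6
Db6 becomes C6
F6 becomes E6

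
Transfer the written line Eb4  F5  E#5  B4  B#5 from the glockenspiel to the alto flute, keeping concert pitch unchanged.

First find concert pitch: the glockenspiel sounds a perfect fifteenth above written, so Eb4 F5 E#5 B4 B#5 sounds Eb6 F7 E#7 B6 B#7.
Then write for alto flute: it sounds a perfect fourth below written, so the part must be a perfect fourth above concert.
Eb6 → Ab6
F7 → Bb7
E#7 → A#7
B6 → E7
B#7 → E#8

Ab6 Bb7 A#7 E7 E#8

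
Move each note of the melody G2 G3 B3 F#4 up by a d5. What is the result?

A diminished fifth up from G2 gives Db3.
G3: a fifth up reaches D, and 6 semitones makes it Db4.
B3: a fifth up reaches F, and 6 semitones makes it F4.
F#4: a fifth up reaches C, and 6 semitones makes it C5.

Db3 Db4 F4 C5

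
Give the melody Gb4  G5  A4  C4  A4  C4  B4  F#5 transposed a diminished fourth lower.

Gb4 becomes D4
G5 becomes D#5
A4 becomes E#4
C4 becomes G#3
A4 becomes E#4
C4 becomes G#3
B4 becomes F##4
F#5 becomes C##5

D4 D#5 E#4 G#3 E#4 G#3 F##4 C##5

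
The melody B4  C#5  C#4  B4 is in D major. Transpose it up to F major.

D5 E5 E4 D5

From D up to F is a minor third; apply that to each pitch.
B4 -> D5
C#5 -> E5
C#4 -> E4
B4 -> D5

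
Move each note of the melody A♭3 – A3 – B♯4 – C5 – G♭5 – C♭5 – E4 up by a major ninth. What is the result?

Bb4 B4 C##6 D6 Ab6 Db6 F#5

Ab3 gives Bb4
A3 gives B4
B#4 gives C##6
C5 gives D6
Gb5 gives Ab6
Cb5 gives Db6
E4 gives F#5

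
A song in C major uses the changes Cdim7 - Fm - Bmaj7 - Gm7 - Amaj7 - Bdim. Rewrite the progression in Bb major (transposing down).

C major down to Bb major is a major second; each chord root moves by that interval while the quality stays the same.
Cdim7: root C down a major second → Bb, giving Bbdim7.
Fm: root F down a major second → Eb, giving Ebm.
Bmaj7: root B down a major second → A, giving Amaj7.
Gm7: root G down a major second → F, giving Fm7.
Amaj7: root A down a major second → G, giving Gmaj7.
Bdim: root B down a major second → A, giving Adim.

Bbdim7 Ebm Amaj7 Fm7 Gmaj7 Adim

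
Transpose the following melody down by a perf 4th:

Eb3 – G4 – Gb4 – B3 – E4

Bb2 D4 Db4 F#3 B3

Eb3 to Bb2
G4 to D4
Gb4 to Db4
B3 to F#3
E4 to B3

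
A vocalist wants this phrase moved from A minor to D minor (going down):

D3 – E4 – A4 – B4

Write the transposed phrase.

G2 A3 D4 E4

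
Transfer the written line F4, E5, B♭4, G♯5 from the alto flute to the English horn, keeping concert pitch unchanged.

G4 F#5 C5 A#5

First find concert pitch: the alto flute sounds a perfect fourth below written, so F4 E5 B♭4 G♯5 sounds C4 B4 F4 D#5.
Then write for English horn: it sounds a perfect fifth below written, so the part must be a perfect fifth above concert.
C4 → G4
B4 → F#5
F4 → C5
D#5 → A#5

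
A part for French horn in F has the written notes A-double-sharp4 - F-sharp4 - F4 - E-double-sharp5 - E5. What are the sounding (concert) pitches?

Written C4 on the French horn in F sounds as F3, a perfect fifth lower; apply that shift to every note.
A##4 to D##4
F#4 to B3
F4 to Bb3
E##5 to A##4
E5 to A4

D##4 B3 Bb3 A##4 A4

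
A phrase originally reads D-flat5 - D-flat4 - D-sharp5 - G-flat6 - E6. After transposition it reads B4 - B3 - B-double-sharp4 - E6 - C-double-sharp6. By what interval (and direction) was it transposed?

down a diminished third

From Db5 to B4 is 3 letter names — a third of some quality.
B4 to Db5 is 2 semitones, which makes it a diminished third; the second version is lower, so the direction is down.
Checking another pair — E6 → C##6 — gives the same interval.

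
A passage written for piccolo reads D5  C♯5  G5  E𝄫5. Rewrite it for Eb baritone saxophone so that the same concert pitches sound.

First find concert pitch: the piccolo sounds a perfect octave above written, so D5 C♯5 G5 E𝄫5 sounds D6 C#6 G6 Ebb6.
Then write for Eb baritone saxophone: it sounds a major thirteenth below written, so the part must be a major thirteenth above concert.
D6 → B7
C#6 → A#7
G6 → E8
Ebb6 → Cb8

B7 A#7 E8 Cb8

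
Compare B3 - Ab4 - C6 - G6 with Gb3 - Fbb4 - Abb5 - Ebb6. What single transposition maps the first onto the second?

From B3 to Gb3 is 3 letter names — a third of some quality.
Gb3 to B3 is 5 semitones, which makes it an augmented third; the second version is lower, so the direction is down.
Checking another pair — G6 → Ebb6 — gives the same interval.

down an augmented third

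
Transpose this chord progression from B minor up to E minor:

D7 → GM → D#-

G7 CM G#-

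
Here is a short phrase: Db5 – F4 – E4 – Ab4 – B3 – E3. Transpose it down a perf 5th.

Db5 gives Gb4
F4 gives Bb3
E4 gives A3
Ab4 gives Db4
B3 gives E3
E3 gives A2

Gb4 Bb3 A3 Db4 E3 A2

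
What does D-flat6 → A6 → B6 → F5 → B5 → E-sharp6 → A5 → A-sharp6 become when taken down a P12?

Gb4 D5 E5 Bb3 E4 A#4 D4 D#5

Db6 -> Gb4
A6 -> D5
B6 -> E5
F5 -> Bb3
B5 -> E4
E#6 -> A#4
A5 -> D4
A#6 -> D#5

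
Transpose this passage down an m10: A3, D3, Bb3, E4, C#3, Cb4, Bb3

F#2 B1 G2 C#3 A#1 Ab2 G2

A3 down a minor tenth is F#2.
D3: a tenth down reaches B, and 15 semitones makes it B1.
Bb3: a tenth down reaches G, and 15 semitones makes it G2.
E4: a tenth down reaches C, and 15 semitones makes it C#3.
A minor tenth down from C#3 gives A#1.
Cb4 down a minor tenth is Ab2.
A minor tenth down from Bb3 gives G2.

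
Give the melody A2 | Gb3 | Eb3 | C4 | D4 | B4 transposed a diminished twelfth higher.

A2 gives Eb4
Gb3 gives Dbb5
Eb3 gives Bbb4
C4 gives Gb5
D4 gives Ab5
B4 gives F6

Eb4 Dbb5 Bbb4 Gb5 Ab5 F6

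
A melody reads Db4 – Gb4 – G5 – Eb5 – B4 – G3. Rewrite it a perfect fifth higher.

A perfect fifth up from Db4 gives Ab4.
Gb4: a fifth up reaches D, and 7 semitones makes it Db5.
G5: a fifth up reaches D, and 7 semitones makes it D6.
Eb5: a fifth up reaches B, and 7 semitones makes it Bb5.
A perfect fifth up from B4 gives F#5.
G3: a fifth up reaches D, and 7 semitones makes it D4.

Ab4 Db5 D6 Bb5 F#5 D4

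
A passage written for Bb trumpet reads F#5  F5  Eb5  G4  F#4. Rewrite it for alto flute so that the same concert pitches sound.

A5 Ab5 Gb5 Bb4 A4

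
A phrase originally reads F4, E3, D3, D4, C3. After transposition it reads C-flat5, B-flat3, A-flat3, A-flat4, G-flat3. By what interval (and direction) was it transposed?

Take the first pair: F4 → Cb5. F to C spans 5 letter names, so the interval is some kind of fifth.
F4 to Cb5 is 6 semitones, which makes it a diminished fifth; the second version is higher, so the direction is up.
Checking another pair — C3 → Gb3 — gives the same interval.

up a diminished fifth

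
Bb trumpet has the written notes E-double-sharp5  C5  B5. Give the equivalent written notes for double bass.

First find concert pitch: the Bb trumpet sounds a major second below written, so E-double-sharp5 C5 B5 sounds D##5 Bb4 A5.
Then write for double bass: it sounds a perfect octave below written, so the part must be a perfect octave above concert.
D##5 → D##6
Bb4 → Bb5
A5 → A6

D##6 Bb5 A6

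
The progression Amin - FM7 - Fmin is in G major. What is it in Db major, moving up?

G major up to Db major is a diminished fifth; each chord root moves by that interval while the quality stays the same.
Amin: root A up a diminished fifth → Eb, giving Ebmin.
FM7: root F up a diminished fifth → Cb, giving CbM7.
Fmin: root F up a diminished fifth → Cb, giving Cbmin.

Ebmin CbM7 Cbmin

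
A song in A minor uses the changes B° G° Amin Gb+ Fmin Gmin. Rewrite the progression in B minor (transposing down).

C#° A° Bmin Ab+ Gmin Amin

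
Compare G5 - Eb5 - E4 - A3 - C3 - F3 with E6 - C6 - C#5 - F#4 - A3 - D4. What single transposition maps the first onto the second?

From G5 to E6 is 6 letter names — a sixth of some quality.
G5 to E6 is 9 semitones, which makes it a major sixth; the second version is higher, so the direction is up.
Checking another pair — F3 → D4 — gives the same interval.

up a major sixth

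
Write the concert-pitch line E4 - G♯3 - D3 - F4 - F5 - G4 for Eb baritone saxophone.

C#6 E#5 B4 D6 D7 E6

Written C4 sounds as Eb2 on the Eb baritone saxophone, so concert pitches are written a major thirteenth up.
E4 becomes C#6
G#3 becomes E#5
D3 becomes B4
F4 becomes D6
F5 becomes D7
G4 becomes E6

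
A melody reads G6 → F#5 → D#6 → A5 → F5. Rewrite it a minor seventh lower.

G6 to A5
F#5 to G#4
D#6 to E#5
A5 to B4
F5 to G4

A5 G#4 E#5 B4 G4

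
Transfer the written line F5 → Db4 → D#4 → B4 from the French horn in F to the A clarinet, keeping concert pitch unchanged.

Db5 Bbb3 B3 G4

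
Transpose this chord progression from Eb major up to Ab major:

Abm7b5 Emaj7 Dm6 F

Dbm7b5 Amaj7 Gm6 Bb

Eb major up to Ab major is a perfect fourth; each chord root moves by that interval while the quality stays the same.
Abm7b5: root Ab up a perfect fourth → Db, giving Dbm7b5.
Emaj7: root E up a perfect fourth → A, giving Amaj7.
Dm6: root D up a perfect fourth → G, giving Gm6.
F: root F up a perfect fourth → Bb, giving Bb.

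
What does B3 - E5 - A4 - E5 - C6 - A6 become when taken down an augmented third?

B3 down an augmented third is Gb3.
An augmented third down from E5 gives Cb5.
A4: a third down reaches F, and 5 semitones makes it Fb4.
E5 down an augmented third is Cb5.
An augmented third down from C6 gives Abb5.
A6: a third down reaches F, and 5 semitones makes it Fb6.

Gb3 Cb5 Fb4 Cb5 Abb5 Fb6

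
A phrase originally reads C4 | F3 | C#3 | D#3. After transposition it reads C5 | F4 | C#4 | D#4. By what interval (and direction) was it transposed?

up a perfect octave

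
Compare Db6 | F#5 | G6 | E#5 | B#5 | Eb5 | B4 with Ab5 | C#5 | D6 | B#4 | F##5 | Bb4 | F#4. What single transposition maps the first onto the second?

From Db6 to Ab5 is 4 letter names — a fourth of some quality.
Ab5 to Db6 is 5 semitones, which makes it a perfect fourth; the second version is lower, so the direction is down.
Checking another pair — B4 → F#4 — gives the same interval.

down a perfect fourth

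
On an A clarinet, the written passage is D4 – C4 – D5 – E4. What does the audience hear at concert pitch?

B3 A3 B4 C#4

The A clarinet sounds a minor third below written, so transpose each written note down a minor third.
D4 becomes B3
C4 becomes A3
D5 becomes B4
E4 becomes C#4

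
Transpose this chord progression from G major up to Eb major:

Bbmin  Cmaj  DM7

G major up to Eb major is a minor sixth; each chord root moves by that interval while the quality stays the same.
Bbmin: root Bb up a minor sixth → Gb, giving Gbmin.
Cmaj: root C up a minor sixth → Ab, giving Abmaj.
DM7: root D up a minor sixth → Bb, giving BbM7.

Gbmin Abmaj BbM7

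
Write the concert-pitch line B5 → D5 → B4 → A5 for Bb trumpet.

C#6 E5 C#5 B5

Written C4 sounds as Bb3 on the Bb trumpet, so concert pitches are written a major second up.
B5 becomes C#6
D5 becomes E5
B4 becomes C#5
A5 becomes B5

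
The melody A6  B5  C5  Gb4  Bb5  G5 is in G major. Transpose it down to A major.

G major to A major down is a minor seventh, so every note moves down by that interval.
A6 -> B5
B5 -> C#5
C5 -> D4
Gb4 -> Ab3
Bb5 -> C5
G5 -> A4

B5 C#5 D4 Ab3 C5 A4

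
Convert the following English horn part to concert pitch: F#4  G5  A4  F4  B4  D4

B3 C5 D4 Bb3 E4 G3

The English horn sounds a perfect fifth below written, so transpose each written note down a perfect fifth.
F#4 -> B3
G5 -> C5
A4 -> D4
F4 -> Bb3
B4 -> E4
D4 -> G3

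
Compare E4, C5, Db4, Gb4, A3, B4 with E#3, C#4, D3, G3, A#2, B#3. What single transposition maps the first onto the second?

From E4 to E#3 is 8 letter names — an octave of some quality.
E#3 to E4 is 11 semitones, which makes it a diminished octave; the second version is lower, so the direction is down.
Checking another pair — B4 → B#3 — gives the same interval.

down a diminished octave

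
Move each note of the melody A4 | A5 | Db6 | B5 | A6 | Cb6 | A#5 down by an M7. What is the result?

Bb3 Bb4 Ebb5 C5 Bb5 Dbb5 B4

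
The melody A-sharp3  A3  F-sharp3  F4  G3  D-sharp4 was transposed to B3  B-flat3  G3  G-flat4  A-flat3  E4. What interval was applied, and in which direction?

up a minor second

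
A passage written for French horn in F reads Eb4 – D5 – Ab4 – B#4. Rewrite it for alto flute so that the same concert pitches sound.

First find concert pitch: the French horn in F sounds a perfect fifth below written, so Eb4 D5 Ab4 B#4 sounds Ab3 G4 Db4 E#4.
Then write for alto flute: it sounds a perfect fourth below written, so the part must be a perfect fourth above concert.
Ab3 → Db4
G4 → C5
Db4 → Gb4
E#4 → A#4

Db4 C5 Gb4 A#4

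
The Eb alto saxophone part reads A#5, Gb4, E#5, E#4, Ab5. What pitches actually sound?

C#5 Bbb3 G#4 G#3 Cb5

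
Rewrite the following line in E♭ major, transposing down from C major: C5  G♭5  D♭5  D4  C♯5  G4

From C down to E♭ is a major sixth; apply that to each pitch.
C5 → Eb4
Gb5 → Bbb4
Db5 → Fb4
D4 → F3
C#5 → E4
G4 → Bb3

Eb4 Bbb4 Fb4 F3 E4 Bb3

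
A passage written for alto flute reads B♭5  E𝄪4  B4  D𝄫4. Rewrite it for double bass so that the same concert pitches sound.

First find concert pitch: the alto flute sounds a perfect fourth below written, so B♭5 E𝄪4 B4 D𝄫4 sounds F5 B##3 F#4 Abb3.
Then write for double bass: it sounds a perfect octave below written, so the part must be a perfect octave above concert.
F5 → F6
B##3 → B##4
F#4 → F#5
Abb3 → Abb4

F6 B##4 F#5 Abb4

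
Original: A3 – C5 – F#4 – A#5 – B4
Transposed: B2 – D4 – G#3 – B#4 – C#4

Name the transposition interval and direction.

down a minor seventh

Take the first pair: A3 → B2. A to B spans 7 letter names, so the interval is some kind of seventh.
B2 to A3 is 10 semitones, which makes it a minor seventh; the second version is lower, so the direction is down.
Checking another pair — B4 → C#4 — gives the same interval.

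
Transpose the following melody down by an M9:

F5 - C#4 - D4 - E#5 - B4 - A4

Eb4 B2 C3 D#4 A3 G3

F5 → Eb4
C#4 → B2
D4 → C3
E#5 → D#4
B4 → A3
A4 → G3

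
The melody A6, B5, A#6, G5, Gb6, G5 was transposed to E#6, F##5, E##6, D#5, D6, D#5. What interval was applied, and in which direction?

down a diminished fourth

From A6 to E#6 is 4 letter names — a fourth of some quality.
E#6 to A6 is 4 semitones, which makes it a diminished fourth; the second version is lower, so the direction is down.
Checking another pair — G5 → D#5 — gives the same interval.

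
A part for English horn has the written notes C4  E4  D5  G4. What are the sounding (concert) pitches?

Written C4 on the English horn sounds as F3, a perfect fifth lower; apply that shift to every note.
C4 becomes F3
E4 becomes A3
D5 becomes G4
G4 becomes C4

F3 A3 G4 C4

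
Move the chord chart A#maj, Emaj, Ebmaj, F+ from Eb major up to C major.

F##maj C#maj Cmaj D+

Eb major up to C major is a major sixth; each chord root moves by that interval while the quality stays the same.
A#maj: root A# up a major sixth → F##, giving F##maj.
Emaj: root E up a major sixth → C#, giving C#maj.
Ebmaj: root Eb up a major sixth → C, giving Cmaj.
F+: root F up a major sixth → D, giving D+.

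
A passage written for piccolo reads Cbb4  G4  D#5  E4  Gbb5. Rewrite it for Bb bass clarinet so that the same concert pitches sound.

Dbb6 A6 E#7 F#6 Abb7

First find concert pitch: the piccolo sounds a perfect octave above written, so Cbb4 G4 D#5 E4 Gbb5 sounds Cbb5 G5 D#6 E5 Gbb6.
Then write for Bb bass clarinet: it sounds a major ninth below written, so the part must be a major ninth above concert.
Cbb5 → Dbb6
G5 → A6
D#6 → E#7
E5 → F#6
Gbb6 → Abb7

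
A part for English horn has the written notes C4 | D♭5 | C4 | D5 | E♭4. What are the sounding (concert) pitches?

Written C4 on the English horn sounds as F3, a perfect fifth lower; apply that shift to every note.
C4 to F3
Db5 to Gb4
C4 to F3
D5 to G4
Eb4 to Ab3

F3 Gb4 F3 G4 Ab3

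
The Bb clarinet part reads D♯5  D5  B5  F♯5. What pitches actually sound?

C#5 C5 A5 E5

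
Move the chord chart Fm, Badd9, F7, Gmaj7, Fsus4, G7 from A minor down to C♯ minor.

A minor down to C♯ minor is a minor sixth; each chord root moves by that interval while the quality stays the same.
Fm: root F down a minor sixth → A, giving Am.
Badd9: root B down a minor sixth → D#, giving D#add9.
F7: root F down a minor sixth → A, giving A7.
Gmaj7: root G down a minor sixth → B, giving Bmaj7.
Fsus4: root F down a minor sixth → A, giving Asus4.
G7: root G down a minor sixth → B, giving B7.

Am D#add9 A7 Bmaj7 Asus4 B7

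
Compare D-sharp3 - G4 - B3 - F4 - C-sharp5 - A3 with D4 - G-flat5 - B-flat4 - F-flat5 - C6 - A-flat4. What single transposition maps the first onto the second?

up a diminished octave

Take the first pair: D#3 → D4. D to D spans 8 letter names, so the interval is some kind of octave.
D#3 to D4 is 11 semitones, which makes it a diminished octave; the second version is higher, so the direction is up.
Checking another pair — A3 → Ab4 — gives the same interval.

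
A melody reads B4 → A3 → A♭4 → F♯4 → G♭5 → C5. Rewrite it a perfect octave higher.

B5 A4 Ab5 F#5 Gb6 C6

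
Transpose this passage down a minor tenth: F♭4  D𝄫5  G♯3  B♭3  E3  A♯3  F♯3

A minor tenth down from Fb4 gives Db3.
Dbb5 down a minor tenth is Bbb3.
G#3: a tenth down reaches E, and 15 semitones makes it E#2.
Bb3 down a minor tenth is G2.
A minor tenth down from E3 gives C#2.
A#3: a tenth down reaches F, and 15 semitones makes it F##2.
F#3: a tenth down reaches D, and 15 semitones makes it D#2.

Db3 Bbb3 E#2 G2 C#2 F##2 D#2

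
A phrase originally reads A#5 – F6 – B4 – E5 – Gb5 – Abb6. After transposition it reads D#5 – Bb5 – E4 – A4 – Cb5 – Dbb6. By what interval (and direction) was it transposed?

From A#5 to D#5 is 5 letter names — a fifth of some quality.
D#5 to A#5 is 7 semitones, which makes it a perfect fifth; the second version is lower, so the direction is down.
Checking another pair — Abb6 → Dbb6 — gives the same interval.

down a perfect fifth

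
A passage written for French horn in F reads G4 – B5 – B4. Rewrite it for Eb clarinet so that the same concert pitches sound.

A3 C#5 C#4

First find concert pitch: the French horn in F sounds a perfect fifth below written, so G4 B5 B4 sounds C4 E5 E4.
Then write for Eb clarinet: it sounds a minor third above written, so the part must be a minor third below concert.
C4 → A3
E5 → C#5
E4 → C#4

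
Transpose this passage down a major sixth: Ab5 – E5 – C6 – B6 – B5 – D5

Ab5 to Cb5
E5 to G4
C6 to Eb5
B6 to D6
B5 to D5
D5 to F4

Cb5 G4 Eb5 D6 D5 F4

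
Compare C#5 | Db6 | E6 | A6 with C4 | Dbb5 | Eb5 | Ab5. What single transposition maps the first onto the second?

Take the first pair: C#5 → C4. C to C spans 8 letter names, so the interval is some kind of octave.
C4 to C#5 is 13 semitones, which makes it an augmented octave; the second version is lower, so the direction is down.
Checking another pair — A6 → Ab5 — gives the same interval.

down an augmented octave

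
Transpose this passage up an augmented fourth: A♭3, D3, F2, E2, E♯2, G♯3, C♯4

D4 G#3 B2 A#2 A##2 C##4 F##4

An augmented fourth up from Ab3 gives D4.
An augmented fourth up from D3 gives G#3.
An augmented fourth up from F2 gives B2.
An augmented fourth up from E2 gives A#2.
E#2 up an augmented fourth is A##2.
An augmented fourth up from G#3 gives C##4.
C#4: a fourth up reaches F, and 6 semitones makes it F##4.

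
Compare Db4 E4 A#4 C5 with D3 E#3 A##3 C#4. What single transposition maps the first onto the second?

Take the first pair: Db4 → D3. D to D spans 8 letter names, so the interval is some kind of octave.
D3 to Db4 is 11 semitones, which makes it a diminished octave; the second version is lower, so the direction is down.
Checking another pair — C5 → C#4 — gives the same interval.

down a diminished octave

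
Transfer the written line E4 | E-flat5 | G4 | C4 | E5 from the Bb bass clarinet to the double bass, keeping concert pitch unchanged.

First find concert pitch: the Bb bass clarinet sounds a major ninth below written, so E4 E-flat5 G4 C4 E5 sounds D3 Db4 F3 Bb2 D4.
Then write for double bass: it sounds a perfect octave below written, so the part must be a perfect octave above concert.
D3 → D4
Db4 → Db5
F3 → F4
Bb2 → Bb3
D4 → D5

D4 Db5 F4 Bb3 D5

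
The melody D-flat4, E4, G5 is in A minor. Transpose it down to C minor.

From A down to C is a major sixth; apply that to each pitch.
Db4 → Fb3
E4 → G3
G5 → Bb4

Fb3 G3 Bb4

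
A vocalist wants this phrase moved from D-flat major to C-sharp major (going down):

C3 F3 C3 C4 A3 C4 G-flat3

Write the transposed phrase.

From D-flat down to C-sharp is a diminished second; apply that to each pitch.
C3 to B#2
F3 to E#3
C3 to B#2
C4 to B#3
A3 to G##3
C4 to B#3
Gb3 to F#3

B#2 E#3 B#2 B#3 G##3 B#3 F#3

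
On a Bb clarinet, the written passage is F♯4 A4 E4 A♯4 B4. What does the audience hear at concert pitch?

E4 G4 D4 G#4 A4

The Bb clarinet sounds a major second below written, so transpose each written note down a major second.
F#4 to E4
A4 to G4
E4 to D4
A#4 to G#4
B4 to A4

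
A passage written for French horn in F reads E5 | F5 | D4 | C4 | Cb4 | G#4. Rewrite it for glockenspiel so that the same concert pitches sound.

A2 Bb2 G1 F1 Fb1 C#2

First find concert pitch: the French horn in F sounds a perfect fifth below written, so E5 F5 D4 C4 Cb4 G#4 sounds A4 Bb4 G3 F3 Fb3 C#4.
Then write for glockenspiel: it sounds a perfect fifteenth above written, so the part must be a perfect fifteenth below concert.
A4 → A2
Bb4 → Bb2
G3 → G1
F3 → F1
Fb3 → Fb1
C#4 → C#2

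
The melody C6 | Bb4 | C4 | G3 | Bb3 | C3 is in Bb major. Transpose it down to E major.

F#5 E4 F#3 C#3 E3 F#2

From Bb down to E is a diminished fifth; apply that to each pitch.
C6 gives F#5
Bb4 gives E4
C4 gives F#3
G3 gives C#3
Bb3 gives E3
C3 gives F#2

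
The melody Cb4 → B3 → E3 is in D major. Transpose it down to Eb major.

Dbb3 C3 F2

D major to Eb major down is a major seventh, so every note moves down by that interval.
Cb4 -> Dbb3
B3 -> C3
E3 -> F2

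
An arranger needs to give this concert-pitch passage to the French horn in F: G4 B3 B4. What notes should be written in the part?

D5 F#4 F#5

The French horn in F sounds a perfect fifth below written, so the written part must be a perfect fifth above concert — transpose each note up.
G4 → D5
B3 → F#4
B4 → F#5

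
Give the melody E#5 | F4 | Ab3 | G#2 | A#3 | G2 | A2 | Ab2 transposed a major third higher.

E#5 up a major third is G##5.
A major third up from F4 gives A4.
A major third up from Ab3 gives C4.
A major third up from G#2 gives B#2.
A#3: a third up reaches C, and 4 semitones makes it C##4.
A major third up from G2 gives B2.
A major third up from A2 gives C#3.
A major third up from Ab2 gives C3.

G##5 A4 C4 B#2 C##4 B2 C#3 C3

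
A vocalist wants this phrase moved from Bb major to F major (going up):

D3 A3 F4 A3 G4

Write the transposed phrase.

From Bb up to F is a perfect fifth; apply that to each pitch.
D3 → A3
A3 → E4
F4 → C5
A3 → E4
G4 → D5

A3 E4 C5 E4 D5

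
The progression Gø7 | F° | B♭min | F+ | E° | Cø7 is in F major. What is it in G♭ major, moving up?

F major up to G♭ major is a minor second; each chord root moves by that interval while the quality stays the same.
Gø7: root G up a minor second → Ab, giving Abø7.
F°: root F up a minor second → Gb, giving Gb°.
B♭min: root B♭ up a minor second → Cb, giving Cbmin.
F+: root F up a minor second → Gb, giving Gb+.
E°: root E up a minor second → F, giving F°.
Cø7: root C up a minor second → Db, giving Dbø7.

Abø7 Gb° Cbmin Gb+ F° Dbø7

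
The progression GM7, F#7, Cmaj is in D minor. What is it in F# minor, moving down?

BM7 A#7 Emaj

D minor down to F# minor is a minor sixth; each chord root moves by that interval while the quality stays the same.
GM7: root G down a minor sixth → B, giving BM7.
F#7: root F# down a minor sixth → A#, giving A#7.
Cmaj: root C down a minor sixth → E, giving Emaj.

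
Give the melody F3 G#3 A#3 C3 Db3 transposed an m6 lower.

A2 B#2 C##3 E2 F2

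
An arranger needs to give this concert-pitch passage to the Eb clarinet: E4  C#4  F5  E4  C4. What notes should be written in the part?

C#4 A#3 D5 C#4 A3

The Eb clarinet sounds a minor third above written, so the written part must be a minor third below concert — transpose each note down.
E4 to C#4
C#4 to A#3
F5 to D5
E4 to C#4
C4 to A3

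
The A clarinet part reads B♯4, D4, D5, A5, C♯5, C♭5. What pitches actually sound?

The A clarinet sounds a minor third below written, so transpose each written note down a minor third.
B#4 → G##4
D4 → B3
D5 → B4
A5 → F#5
C#5 → A#4
Cb5 → Ab4

G##4 B3 B4 F#5 A#4 Ab4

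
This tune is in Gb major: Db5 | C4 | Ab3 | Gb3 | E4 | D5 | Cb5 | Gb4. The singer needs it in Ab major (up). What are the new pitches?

Eb5 D4 Bb3 Ab3 F#4 E5 Db5 Ab4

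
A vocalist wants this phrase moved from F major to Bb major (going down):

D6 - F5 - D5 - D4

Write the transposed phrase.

G5 Bb4 G4 G3

F major to Bb major down is a perfect fifth, so every note moves down by that interval.
D6 -> G5
F5 -> Bb4
D5 -> G4
D4 -> G3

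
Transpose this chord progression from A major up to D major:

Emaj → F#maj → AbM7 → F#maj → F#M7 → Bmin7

A major up to D major is a perfect fourth; each chord root moves by that interval while the quality stays the same.
Emaj: root E up a perfect fourth → A, giving Amaj.
F#maj: root F# up a perfect fourth → B, giving Bmaj.
AbM7: root Ab up a perfect fourth → Db, giving DbM7.
F#maj: root F# up a perfect fourth → B, giving Bmaj.
F#M7: root F# up a perfect fourth → B, giving BM7.
Bmin7: root B up a perfect fourth → E, giving Emin7.

Amaj Bmaj DbM7 Bmaj BM7 Emin7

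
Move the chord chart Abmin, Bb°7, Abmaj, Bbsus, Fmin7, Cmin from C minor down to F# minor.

Dmin E°7 Dmaj Esus Bmin7 F#min

C minor down to F# minor is a diminished fifth; each chord root moves by that interval while the quality stays the same.
Abmin: root Ab down a diminished fifth → D, giving Dmin.
Bb°7: root Bb down a diminished fifth → E, giving E°7.
Abmaj: root Ab down a diminished fifth → D, giving Dmaj.
Bbsus: root Bb down a diminished fifth → E, giving Esus.
Fmin7: root F down a diminished fifth → B, giving Bmin7.
Cmin: root C down a diminished fifth → F#, giving F#min.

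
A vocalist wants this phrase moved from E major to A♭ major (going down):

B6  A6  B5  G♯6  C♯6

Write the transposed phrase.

From E down to A♭ is an augmented fifth; apply that to each pitch.
B6 gives Eb6
A6 gives Db6
B5 gives Eb5
G#6 gives C6
C#6 gives F5

Eb6 Db6 Eb5 C6 F5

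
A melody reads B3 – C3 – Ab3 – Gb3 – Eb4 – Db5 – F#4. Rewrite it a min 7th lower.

B3 becomes C#3
C3 becomes D2
Ab3 becomes Bb2
Gb3 becomes Ab2
Eb4 becomes F3
Db5 becomes Eb4
F#4 becomes G#3

C#3 D2 Bb2 Ab2 F3 Eb4 G#3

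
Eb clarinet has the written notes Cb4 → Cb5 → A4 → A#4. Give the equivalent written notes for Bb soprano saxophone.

First find concert pitch: the Eb clarinet sounds a minor third above written, so Cb4 Cb5 A4 A#4 sounds Ebb4 Ebb5 C5 C#5.
Then write for Bb soprano saxophone: it sounds a major second below written, so the part must be a major second above concert.
Ebb4 → Fb4
Ebb5 → Fb5
C5 → D5
C#5 → D#5

Fb4 Fb5 D5 D#5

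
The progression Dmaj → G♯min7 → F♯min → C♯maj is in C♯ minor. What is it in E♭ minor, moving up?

Fbmaj Bbmin7 Abmin Ebmaj

C♯ minor up to E♭ minor is a diminished third; each chord root moves by that interval while the quality stays the same.
Dmaj: root D up a diminished third → Fb, giving Fbmaj.
G♯min7: root G♯ up a diminished third → Bb, giving Bbmin7.
F♯min: root F♯ up a diminished third → Ab, giving Abmin.
C♯maj: root C♯ up a diminished third → Eb, giving Ebmaj.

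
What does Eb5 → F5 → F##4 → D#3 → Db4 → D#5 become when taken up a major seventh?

D6 E6 E##5 C##4 C5 C##6

A major seventh up from Eb5 gives D6.
F5 up a major seventh is E6.
A major seventh up from F##4 gives E##5.
D#3 up a major seventh is C##4.
A major seventh up from Db4 gives C5.
D#5: a seventh up reaches C, and 11 semitones makes it C##6.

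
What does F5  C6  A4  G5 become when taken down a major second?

F5 to Eb5
C6 to Bb5
A4 to G4
G5 to F5

Eb5 Bb5 G4 F5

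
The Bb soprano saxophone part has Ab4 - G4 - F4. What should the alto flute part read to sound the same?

First find concert pitch: the Bb soprano saxophone sounds a major second below written, so Ab4 G4 F4 sounds Gb4 F4 Eb4.
Then write for alto flute: it sounds a perfect fourth below written, so the part must be a perfect fourth above concert.
Gb4 → Cb5
F4 → Bb4
Eb4 → Ab4

Cb5 Bb4 Ab4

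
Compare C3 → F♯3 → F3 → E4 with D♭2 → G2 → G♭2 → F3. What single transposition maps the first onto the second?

From C3 to Db2 is 7 letter names — a seventh of some quality.
Db2 to C3 is 11 semitones, which makes it a major seventh; the second version is lower, so the direction is down.
Checking another pair — E4 → F3 — gives the same interval.

down a major seventh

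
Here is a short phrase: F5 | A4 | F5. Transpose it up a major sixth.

D6 F#5 D6

F5: a sixth up reaches D, and 9 semitones makes it D6.
A major sixth up from A4 gives F#5.
F5 up a major sixth is D6.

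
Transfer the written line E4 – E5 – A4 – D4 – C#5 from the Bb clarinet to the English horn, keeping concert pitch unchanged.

First find concert pitch: the Bb clarinet sounds a major second below written, so E4 E5 A4 D4 C#5 sounds D4 D5 G4 C4 B4.
Then write for English horn: it sounds a perfect fifth below written, so the part must be a perfect fifth above concert.
D4 → A4
D5 → A5
G4 → D5
C4 → G4
B4 → F#5

A4 A5 D5 G4 F#5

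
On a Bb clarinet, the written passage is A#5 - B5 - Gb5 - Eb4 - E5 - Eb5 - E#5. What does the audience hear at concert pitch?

G#5 A5 Fb5 Db4 D5 Db5 D#5

Written C4 on the Bb clarinet sounds as Bb3, a major second lower; apply that shift to every note.
A#5 gives G#5
B5 gives A5
Gb5 gives Fb5
Eb4 gives Db4
E5 gives D5
Eb5 gives Db5
E#5 gives D#5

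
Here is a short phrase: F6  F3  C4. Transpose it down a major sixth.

Ab5 Ab2 Eb3

A major sixth down from F6 gives Ab5.
A major sixth down from F3 gives Ab2.
A major sixth down from C4 gives Eb3.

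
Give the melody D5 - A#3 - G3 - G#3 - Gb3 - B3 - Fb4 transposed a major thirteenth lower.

F3 C#2 Bb1 B1 Bbb1 D2 Abb2

D5 to F3
A#3 to C#2
G3 to Bb1
G#3 to B1
Gb3 to Bbb1
B3 to D2
Fb4 to Abb2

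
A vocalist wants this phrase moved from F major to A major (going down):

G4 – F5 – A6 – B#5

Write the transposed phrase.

From F down to A is a minor sixth; apply that to each pitch.
G4 to B3
F5 to A4
A6 to C#6
B#5 to D##5

B3 A4 C#6 D##5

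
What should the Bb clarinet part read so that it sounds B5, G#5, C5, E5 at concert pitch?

C#6 A#5 D5 F#5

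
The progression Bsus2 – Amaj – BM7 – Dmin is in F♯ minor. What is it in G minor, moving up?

Csus2 Bbmaj CM7 Ebmin

F♯ minor up to G minor is a minor second; each chord root moves by that interval while the quality stays the same.
Bsus2: root B up a minor second → C, giving Csus2.
Amaj: root A up a minor second → Bb, giving Bbmaj.
BM7: root B up a minor second → C, giving CM7.
Dmin: root D up a minor second → Eb, giving Ebmin.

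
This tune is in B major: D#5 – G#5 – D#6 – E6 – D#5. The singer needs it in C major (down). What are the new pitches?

E4 A4 E5 F5 E4

B major to C major down is a major seventh, so every note moves down by that interval.
D#5 becomes E4
G#5 becomes A4
D#6 becomes E5
E6 becomes F5
D#5 becomes E4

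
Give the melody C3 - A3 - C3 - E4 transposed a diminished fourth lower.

G#2 E#3 G#2 B#3

C3 to G#2
A3 to E#3
C3 to G#2
E4 to B#3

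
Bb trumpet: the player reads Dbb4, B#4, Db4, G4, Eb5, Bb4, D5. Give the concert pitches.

Cbb4 A#4 Cb4 F4 Db5 Ab4 C5

Written C4 on the Bb trumpet sounds as Bb3, a major second lower; apply that shift to every note.
Dbb4 becomes Cbb4
B#4 becomes A#4
Db4 becomes Cb4
G4 becomes F4
Eb5 becomes Db5
Bb4 becomes Ab4
D5 becomes C5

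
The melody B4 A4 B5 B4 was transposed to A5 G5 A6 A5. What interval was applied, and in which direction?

up a minor seventh

Take the first pair: B4 → A5. B to A spans 7 letter names, so the interval is some kind of seventh.
B4 to A5 is 10 semitones, which makes it a minor seventh; the second version is higher, so the direction is up.
Checking another pair — B4 → A5 — gives the same interval.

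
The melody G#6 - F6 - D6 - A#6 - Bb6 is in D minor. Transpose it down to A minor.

D#6 C6 A5 E#6 F6

D minor to A minor down is a perfect fourth, so every note moves down by that interval.
G#6 gives D#6
F6 gives C6
D6 gives A5
A#6 gives E#6
Bb6 gives F6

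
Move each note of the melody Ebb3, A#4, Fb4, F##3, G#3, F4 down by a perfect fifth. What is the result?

Ebb3 gives Abb2
A#4 gives D#4
Fb4 gives Bbb3
F##3 gives B#2
G#3 gives C#3
F4 gives Bb3

Abb2 D#4 Bbb3 B#2 C#3 Bb3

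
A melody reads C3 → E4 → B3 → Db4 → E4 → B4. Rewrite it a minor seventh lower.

C3 becomes D2
E4 becomes F#3
B3 becomes C#3
Db4 becomes Eb3
E4 becomes F#3
B4 becomes C#4

D2 F#3 C#3 Eb3 F#3 C#4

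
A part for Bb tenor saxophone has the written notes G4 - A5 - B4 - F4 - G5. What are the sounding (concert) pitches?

F3 G4 A3 Eb3 F4

Written C4 on the Bb tenor saxophone sounds as Bb2, a major ninth lower; apply that shift to every note.
G4 gives F3
A5 gives G4
B4 gives A3
F4 gives Eb3
G5 gives F4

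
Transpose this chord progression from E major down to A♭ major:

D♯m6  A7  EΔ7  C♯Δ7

E major down to A♭ major is an augmented fifth; each chord root moves by that interval while the quality stays the same.
D♯m6: root D♯ down an augmented fifth → G, giving Gm6.
A7: root A down an augmented fifth → Db, giving Db7.
EΔ7: root E down an augmented fifth → Ab, giving AbΔ7.
C♯Δ7: root C♯ down an augmented fifth → F, giving FΔ7.

Gm6 Db7 AbΔ7 FΔ7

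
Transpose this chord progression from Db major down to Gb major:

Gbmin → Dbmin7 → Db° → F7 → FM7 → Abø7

Cbmin Gbmin7 Gb° Bb7 BbM7 Dbø7

Db major down to Gb major is a perfect fifth; each chord root moves by that interval while the quality stays the same.
Gbmin: root Gb down a perfect fifth → Cb, giving Cbmin.
Dbmin7: root Db down a perfect fifth → Gb, giving Gbmin7.
Db°: root Db down a perfect fifth → Gb, giving Gb°.
F7: root F down a perfect fifth → Bb, giving Bb7.
FM7: root F down a perfect fifth → Bb, giving BbM7.
Abø7: root Ab down a perfect fifth → Db, giving Dbø7.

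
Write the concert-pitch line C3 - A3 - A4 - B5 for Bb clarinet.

D3 B3 B4 C#6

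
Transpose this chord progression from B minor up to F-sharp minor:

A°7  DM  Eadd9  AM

B minor up to F-sharp minor is a perfect fifth; each chord root moves by that interval while the quality stays the same.
A°7: root A up a perfect fifth → E, giving E°7.
DM: root D up a perfect fifth → A, giving AM.
Eadd9: root E up a perfect fifth → B, giving Badd9.
AM: root A up a perfect fifth → E, giving EM.

E°7 AM Badd9 EM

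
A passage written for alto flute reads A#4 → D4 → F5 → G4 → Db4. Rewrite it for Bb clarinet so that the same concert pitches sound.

F##4 B3 D5 E4 Bb3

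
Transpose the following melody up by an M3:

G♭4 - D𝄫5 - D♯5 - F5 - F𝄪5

Gb4 → Bb4
Dbb5 → Fb5
D#5 → F##5
F5 → A5
F##5 → A##5

Bb4 Fb5 F##5 A5 A##5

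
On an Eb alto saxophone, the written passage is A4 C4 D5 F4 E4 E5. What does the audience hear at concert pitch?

C4 Eb3 F4 Ab3 G3 G4

Written C4 on the Eb alto saxophone sounds as Eb3, a major sixth lower; apply that shift to every note.
A4 becomes C4
C4 becomes Eb3
D5 becomes F4
F4 becomes Ab3
E4 becomes G3
E5 becomes G4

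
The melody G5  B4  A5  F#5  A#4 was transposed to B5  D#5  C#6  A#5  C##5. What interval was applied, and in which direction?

up a major third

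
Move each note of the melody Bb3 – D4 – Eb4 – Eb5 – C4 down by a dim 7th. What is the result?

C#3 E#3 F#3 F#4 D#3

Bb3 -> C#3
D4 -> E#3
Eb4 -> F#3
Eb5 -> F#4
C4 -> D#3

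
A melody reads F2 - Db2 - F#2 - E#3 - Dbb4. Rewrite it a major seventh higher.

E3 C3 E#3 D##4 Cb5

F2 gives E3
Db2 gives C3
F#2 gives E#3
E#3 gives D##4
Dbb4 gives Cb5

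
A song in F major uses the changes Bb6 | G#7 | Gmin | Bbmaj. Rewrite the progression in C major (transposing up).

F6 D#7 Dmin Fmaj

F major up to C major is a perfect fifth; each chord root moves by that interval while the quality stays the same.
Bb6: root Bb up a perfect fifth → F, giving F6.
G#7: root G# up a perfect fifth → D#, giving D#7.
Gmin: root G up a perfect fifth → D, giving Dmin.
Bbmaj: root Bb up a perfect fifth → F, giving Fmaj.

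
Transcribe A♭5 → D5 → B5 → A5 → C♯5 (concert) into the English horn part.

Eb6 A5 F#6 E6 G#5

The English horn sounds a perfect fifth below written, so the written part must be a perfect fifth above concert — transpose each note up.
Ab5 becomes Eb6
D5 becomes A5
B5 becomes F#6
A5 becomes E6
C#5 becomes G#5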